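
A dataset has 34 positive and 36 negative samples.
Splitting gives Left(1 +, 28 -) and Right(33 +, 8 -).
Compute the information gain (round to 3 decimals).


H(parent) = 0.9994. H(left) = 0.2164, H(right) = 0.7121. Weighted = (29/70)*0.2164 + (41/70)*0.7121 = 0.5067. IG = 0.9994 - 0.5067 = 0.4927, which rounds to 0.493.

0.493


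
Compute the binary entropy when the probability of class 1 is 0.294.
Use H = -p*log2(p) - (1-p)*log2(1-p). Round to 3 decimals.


H = -0.294*log2(0.294) - 0.706*log2(0.706) = 0.874.

0.874


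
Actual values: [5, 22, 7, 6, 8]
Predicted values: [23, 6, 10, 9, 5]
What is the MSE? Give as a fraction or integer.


MSE = (1/5) * ((5-23)^2=324 + (22-6)^2=256 + (7-10)^2=9 + (6-9)^2=9 + (8-5)^2=9). Sum = 607. MSE = 607/5.

607/5


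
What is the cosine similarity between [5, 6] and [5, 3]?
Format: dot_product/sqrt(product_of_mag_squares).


dot = 43. |a|^2 = 61, |b|^2 = 34. cos = 43/sqrt(2074).

43/sqrt(2074)


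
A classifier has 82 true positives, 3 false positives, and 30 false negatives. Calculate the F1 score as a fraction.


Precision = 82/85 = 82/85. Recall = 82/112 = 41/56. F1 = 2*P*R/(P+R) = 164/197.

164/197


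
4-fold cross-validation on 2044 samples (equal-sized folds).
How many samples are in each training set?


Each validation fold has 2044/4 = 511 samples. Training set = 2044 - 511 = 1533.

1533


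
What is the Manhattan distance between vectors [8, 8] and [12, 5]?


d = sum of absolute differences: |8-12|=4 + |8-5|=3 = 7.

7


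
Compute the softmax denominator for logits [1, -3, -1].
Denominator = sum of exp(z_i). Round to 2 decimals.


Denom = e^1=2.7183 + e^-3=0.0498 + e^-1=0.3679. Sum = 3.1360, which rounds to 3.14.

3.14


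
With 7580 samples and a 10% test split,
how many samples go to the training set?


Test set = 7580 * 10% = 758. Training set = 7580 - 758 = 6822.

6822


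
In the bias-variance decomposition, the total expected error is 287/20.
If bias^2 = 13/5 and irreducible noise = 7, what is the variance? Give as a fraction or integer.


Total error = bias^2 + variance + irreducible noise. So variance = 287/20 - 13/5 - 7 = 19/4.

19/4


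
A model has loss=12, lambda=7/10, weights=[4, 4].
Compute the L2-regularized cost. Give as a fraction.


L2 sq norm = sum(w^2) = 32. J = 12 + 7/10 * 32 = 172/5.

172/5


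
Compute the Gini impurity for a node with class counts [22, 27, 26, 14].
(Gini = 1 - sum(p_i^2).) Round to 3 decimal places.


Total = 89. Proportions: 22/89, 27/89, 26/89, 14/89. sum(p_i^2) = 0.2632. Gini = 1 - 0.2632 = 0.7368, which rounds to 0.737.

0.737


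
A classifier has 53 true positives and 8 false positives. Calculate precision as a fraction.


Precision = TP / (TP + FP) = 53 / 61 = 53/61.

53/61


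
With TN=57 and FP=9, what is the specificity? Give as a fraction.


Specificity = TN / (TN + FP) = 57 / 66 = 19/22.

19/22


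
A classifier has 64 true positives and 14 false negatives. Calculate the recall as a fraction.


Recall = TP / (TP + FN) = 64 / 78 = 32/39.

32/39


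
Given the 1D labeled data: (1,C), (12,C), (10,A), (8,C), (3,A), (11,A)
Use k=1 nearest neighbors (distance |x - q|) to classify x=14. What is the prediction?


Distances: |1-14|=13, |12-14|=2, |10-14|=4, |8-14|=6, |3-14|=11, |11-14|=3. 1 nearest: (12,C). Counts: {'C': 1}. Majority class: C.

C


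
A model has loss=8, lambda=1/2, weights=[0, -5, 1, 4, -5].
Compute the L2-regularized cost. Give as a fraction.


L2 sq norm = sum(w^2) = 67. J = 8 + 1/2 * 67 = 83/2.

83/2


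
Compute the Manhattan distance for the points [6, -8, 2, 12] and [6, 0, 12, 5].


d = sum of absolute differences: |6-6|=0 + |-8-0|=8 + |2-12|=10 + |12-5|=7 = 25.

25


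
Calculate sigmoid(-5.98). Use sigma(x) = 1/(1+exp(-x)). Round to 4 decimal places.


sigma(-5.98) = 1/(1+e^(5.98)) = 1/(1+395.440368) = 1/396.440368 = 0.0025.

0.0025


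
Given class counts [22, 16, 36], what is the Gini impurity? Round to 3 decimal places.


Total = 74. Proportions: 22/74, 16/74, 36/74. sum(p_i^2) = 0.3718. Gini = 1 - 0.3718 = 0.6282, which rounds to 0.628.

0.628


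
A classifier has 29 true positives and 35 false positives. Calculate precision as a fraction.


Precision = TP / (TP + FP) = 29 / 64 = 29/64.

29/64


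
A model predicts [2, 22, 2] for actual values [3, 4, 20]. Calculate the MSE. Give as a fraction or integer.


MSE = (1/3) * ((3-2)^2=1 + (4-22)^2=324 + (20-2)^2=324). Sum = 649. MSE = 649/3.

649/3


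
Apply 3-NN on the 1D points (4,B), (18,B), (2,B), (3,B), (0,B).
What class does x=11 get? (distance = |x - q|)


Distances: |4-11|=7, |18-11|=7, |2-11|=9, |3-11|=8, |0-11|=11. 3 nearest: (4,B), (18,B), (3,B). Counts: {'B': 3}. Majority class: B.

B


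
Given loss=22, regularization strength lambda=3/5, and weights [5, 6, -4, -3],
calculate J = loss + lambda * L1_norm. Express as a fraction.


L1 norm = sum(|w|) = 18. J = 22 + 3/5 * 18 = 164/5.

164/5


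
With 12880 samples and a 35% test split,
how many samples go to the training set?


Test set = 12880 * 35% = 4508. Training set = 12880 - 4508 = 8372.

8372


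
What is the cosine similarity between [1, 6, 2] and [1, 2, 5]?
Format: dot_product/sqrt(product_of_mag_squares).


dot = 23. |a|^2 = 41, |b|^2 = 30. cos = 23/sqrt(1230).

23/sqrt(1230)


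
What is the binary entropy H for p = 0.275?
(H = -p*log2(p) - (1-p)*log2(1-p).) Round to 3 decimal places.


H = -0.275*log2(0.275) - 0.725*log2(0.725) = 0.849.

0.849


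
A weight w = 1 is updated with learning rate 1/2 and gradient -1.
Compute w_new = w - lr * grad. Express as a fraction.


w_new = 1 - 1/2 * -1 = 1 - -1/2 = 3/2.

3/2


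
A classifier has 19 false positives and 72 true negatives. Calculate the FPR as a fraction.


FPR = FP / (FP + TN) = 19 / 91 = 19/91.

19/91


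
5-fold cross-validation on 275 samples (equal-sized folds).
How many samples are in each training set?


Each validation fold has 275/5 = 55 samples. Training set = 275 - 55 = 220.

220


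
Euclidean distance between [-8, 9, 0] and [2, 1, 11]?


d = sqrt(sum of squared differences). (-8-2)^2=100, (9-1)^2=64, (0-11)^2=121. Sum = 285.

sqrt(285)


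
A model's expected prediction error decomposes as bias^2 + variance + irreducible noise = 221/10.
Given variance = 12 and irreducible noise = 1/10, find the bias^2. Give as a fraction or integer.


Total error = bias^2 + variance + irreducible noise. So bias^2 = 221/10 - 12 - 1/10 = 10.

10


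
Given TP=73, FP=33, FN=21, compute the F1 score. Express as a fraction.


Precision = 73/106 = 73/106. Recall = 73/94 = 73/94. F1 = 2*P*R/(P+R) = 73/100.

73/100


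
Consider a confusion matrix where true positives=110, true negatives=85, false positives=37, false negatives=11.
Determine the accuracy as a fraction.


Accuracy = (TP + TN) / (TP + TN + FP + FN) = (110 + 85) / 243 = 65/81.

65/81


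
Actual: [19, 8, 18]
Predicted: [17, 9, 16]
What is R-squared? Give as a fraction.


Mean(y) = 15. SS_res = 9. SS_tot = 74. R^2 = 1 - 9/(74) = 65/74.

65/74


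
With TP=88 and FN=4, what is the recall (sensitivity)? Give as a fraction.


Recall = TP / (TP + FN) = 88 / 92 = 22/23.

22/23


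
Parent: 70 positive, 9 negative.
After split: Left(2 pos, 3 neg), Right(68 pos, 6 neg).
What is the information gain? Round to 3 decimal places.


H(parent) = 0.5116. H(left) = 0.9710, H(right) = 0.4060. Weighted = (5/79)*0.9710 + (74/79)*0.4060 = 0.4418. IG = 0.5116 - 0.4418 = 0.0698, which rounds to 0.070.

0.070


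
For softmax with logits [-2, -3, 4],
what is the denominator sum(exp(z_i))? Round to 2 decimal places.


Denom = e^-2=0.1353 + e^-3=0.0498 + e^4=54.5982. Sum = 54.7833, which rounds to 54.78.

54.78


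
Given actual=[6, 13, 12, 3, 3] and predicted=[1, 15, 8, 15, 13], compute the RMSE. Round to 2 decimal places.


MSE = 57.8000. RMSE = sqrt(57.8000) = 7.60.

7.60


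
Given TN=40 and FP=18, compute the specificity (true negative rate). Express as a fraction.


Specificity = TN / (TN + FP) = 40 / 58 = 20/29.

20/29


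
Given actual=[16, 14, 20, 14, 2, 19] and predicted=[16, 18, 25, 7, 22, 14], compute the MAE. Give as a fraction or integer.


MAE = (1/6) * (|16-16|=0 + |14-18|=4 + |20-25|=5 + |14-7|=7 + |2-22|=20 + |19-14|=5). Sum = 41. MAE = 41/6.

41/6


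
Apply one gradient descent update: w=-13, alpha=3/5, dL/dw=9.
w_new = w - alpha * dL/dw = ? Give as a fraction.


w_new = -13 - 3/5 * 9 = -13 - 27/5 = -92/5.

-92/5


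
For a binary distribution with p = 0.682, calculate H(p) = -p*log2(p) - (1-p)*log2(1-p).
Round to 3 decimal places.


H = -0.682*log2(0.682) - 0.318*log2(0.318) = 0.902.

0.902


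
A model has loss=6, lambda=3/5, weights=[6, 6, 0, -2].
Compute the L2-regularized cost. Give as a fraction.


L2 sq norm = sum(w^2) = 76. J = 6 + 3/5 * 76 = 258/5.

258/5


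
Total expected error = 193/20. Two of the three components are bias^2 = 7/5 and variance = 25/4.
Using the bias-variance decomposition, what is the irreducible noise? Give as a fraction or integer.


Total error = bias^2 + variance + irreducible noise. So irreducible noise = 193/20 - 7/5 - 25/4 = 2.

2


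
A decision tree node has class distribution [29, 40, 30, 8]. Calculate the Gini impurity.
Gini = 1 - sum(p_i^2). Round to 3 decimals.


Total = 107. Proportions: 29/107, 40/107, 30/107, 8/107. sum(p_i^2) = 0.2974. Gini = 1 - 0.2974 = 0.7026, which rounds to 0.703.

0.703


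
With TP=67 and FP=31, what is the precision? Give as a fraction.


Precision = TP / (TP + FP) = 67 / 98 = 67/98.

67/98


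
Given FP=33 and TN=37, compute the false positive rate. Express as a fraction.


FPR = FP / (FP + TN) = 33 / 70 = 33/70.

33/70


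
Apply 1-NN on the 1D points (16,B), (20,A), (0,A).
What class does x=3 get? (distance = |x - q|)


Distances: |16-3|=13, |20-3|=17, |0-3|=3. 1 nearest: (0,A). Counts: {'A': 1}. Majority class: A.

A


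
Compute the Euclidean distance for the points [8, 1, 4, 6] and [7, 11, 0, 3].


d = sqrt(sum of squared differences). (8-7)^2=1, (1-11)^2=100, (4-0)^2=16, (6-3)^2=9. Sum = 126.

sqrt(126)


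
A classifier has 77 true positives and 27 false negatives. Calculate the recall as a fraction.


Recall = TP / (TP + FN) = 77 / 104 = 77/104.

77/104


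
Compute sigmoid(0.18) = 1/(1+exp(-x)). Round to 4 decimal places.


sigma(0.18) = 1/(1+e^(-0.18)) = 1/(1+0.835270) = 1/1.835270 = 0.5449.

0.5449


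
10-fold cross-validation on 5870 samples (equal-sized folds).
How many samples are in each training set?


Each validation fold has 5870/10 = 587 samples. Training set = 5870 - 587 = 5283.

5283


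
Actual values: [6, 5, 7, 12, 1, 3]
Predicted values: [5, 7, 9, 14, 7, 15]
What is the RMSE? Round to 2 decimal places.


MSE = 32.1667. RMSE = sqrt(32.1667) = 5.67.

5.67


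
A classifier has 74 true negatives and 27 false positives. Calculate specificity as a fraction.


Specificity = TN / (TN + FP) = 74 / 101 = 74/101.

74/101


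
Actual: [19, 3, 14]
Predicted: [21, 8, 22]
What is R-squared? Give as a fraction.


Mean(y) = 12. SS_res = 93. SS_tot = 134. R^2 = 1 - 93/(134) = 41/134.

41/134


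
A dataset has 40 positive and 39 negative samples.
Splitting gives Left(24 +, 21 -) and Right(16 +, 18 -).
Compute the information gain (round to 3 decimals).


H(parent) = 0.9999. H(left) = 0.9968, H(right) = 0.9975. Weighted = (45/79)*0.9968 + (34/79)*0.9975 = 0.9971. IG = 0.9999 - 0.9971 = 0.0028, which rounds to 0.003.

0.003


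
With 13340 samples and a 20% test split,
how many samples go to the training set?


Test set = 13340 * 20% = 2668. Training set = 13340 - 2668 = 10672.

10672


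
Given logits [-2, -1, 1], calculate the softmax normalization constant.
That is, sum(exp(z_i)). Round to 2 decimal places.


Denom = e^-2=0.1353 + e^-1=0.3679 + e^1=2.7183. Sum = 3.2215, which rounds to 3.22.

3.22


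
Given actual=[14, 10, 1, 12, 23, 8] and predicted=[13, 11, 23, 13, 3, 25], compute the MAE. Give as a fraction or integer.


MAE = (1/6) * (|14-13|=1 + |10-11|=1 + |1-23|=22 + |12-13|=1 + |23-3|=20 + |8-25|=17). Sum = 62. MAE = 31/3.

31/3


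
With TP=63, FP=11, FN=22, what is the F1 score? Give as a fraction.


Precision = 63/74 = 63/74. Recall = 63/85 = 63/85. F1 = 2*P*R/(P+R) = 42/53.

42/53


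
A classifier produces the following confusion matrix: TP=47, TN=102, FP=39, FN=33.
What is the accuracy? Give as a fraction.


Accuracy = (TP + TN) / (TP + TN + FP + FN) = (47 + 102) / 221 = 149/221.

149/221


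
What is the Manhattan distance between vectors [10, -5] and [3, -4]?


d = sum of absolute differences: |10-3|=7 + |-5--4|=1 = 8.

8


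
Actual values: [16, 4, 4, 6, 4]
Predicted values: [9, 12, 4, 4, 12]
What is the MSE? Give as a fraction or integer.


MSE = (1/5) * ((16-9)^2=49 + (4-12)^2=64 + (4-4)^2=0 + (6-4)^2=4 + (4-12)^2=64). Sum = 181. MSE = 181/5.

181/5


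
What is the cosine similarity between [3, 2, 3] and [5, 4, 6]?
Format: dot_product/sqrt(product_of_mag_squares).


dot = 41. |a|^2 = 22, |b|^2 = 77. cos = 41/sqrt(1694).

41/sqrt(1694)


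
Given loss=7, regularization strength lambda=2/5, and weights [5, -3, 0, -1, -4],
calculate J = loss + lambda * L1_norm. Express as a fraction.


L1 norm = sum(|w|) = 13. J = 7 + 2/5 * 13 = 61/5.

61/5


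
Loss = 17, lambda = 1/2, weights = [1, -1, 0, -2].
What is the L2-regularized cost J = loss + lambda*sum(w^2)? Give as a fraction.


L2 sq norm = sum(w^2) = 6. J = 17 + 1/2 * 6 = 20.

20


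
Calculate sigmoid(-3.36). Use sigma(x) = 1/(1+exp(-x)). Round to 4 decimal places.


sigma(-3.36) = 1/(1+e^(3.36)) = 1/(1+28.789191) = 1/29.789191 = 0.0336.

0.0336


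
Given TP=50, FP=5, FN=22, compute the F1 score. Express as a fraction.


Precision = 50/55 = 10/11. Recall = 50/72 = 25/36. F1 = 2*P*R/(P+R) = 100/127.

100/127


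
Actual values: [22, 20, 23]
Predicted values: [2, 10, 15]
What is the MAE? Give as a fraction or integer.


MAE = (1/3) * (|22-2|=20 + |20-10|=10 + |23-15|=8). Sum = 38. MAE = 38/3.

38/3


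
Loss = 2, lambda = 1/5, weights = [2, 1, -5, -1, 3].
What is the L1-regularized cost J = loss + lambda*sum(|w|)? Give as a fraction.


L1 norm = sum(|w|) = 12. J = 2 + 1/5 * 12 = 22/5.

22/5


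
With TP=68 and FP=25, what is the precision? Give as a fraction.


Precision = TP / (TP + FP) = 68 / 93 = 68/93.

68/93


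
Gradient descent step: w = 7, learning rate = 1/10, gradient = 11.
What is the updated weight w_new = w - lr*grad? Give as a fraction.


w_new = 7 - 1/10 * 11 = 7 - 11/10 = 59/10.

59/10


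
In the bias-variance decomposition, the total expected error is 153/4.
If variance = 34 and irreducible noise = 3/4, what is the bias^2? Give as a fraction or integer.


Total error = bias^2 + variance + irreducible noise. So bias^2 = 153/4 - 34 - 3/4 = 7/2.

7/2


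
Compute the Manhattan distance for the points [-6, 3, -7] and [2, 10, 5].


d = sum of absolute differences: |-6-2|=8 + |3-10|=7 + |-7-5|=12 = 27.

27


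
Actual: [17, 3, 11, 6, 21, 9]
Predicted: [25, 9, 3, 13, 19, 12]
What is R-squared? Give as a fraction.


Mean(y) = 67/6. SS_res = 226. SS_tot = 1373/6. R^2 = 1 - 226/(1373/6) = 17/1373.

17/1373


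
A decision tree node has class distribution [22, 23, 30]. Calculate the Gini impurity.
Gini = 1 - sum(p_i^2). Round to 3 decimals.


Total = 75. Proportions: 22/75, 23/75, 30/75. sum(p_i^2) = 0.3401. Gini = 1 - 0.3401 = 0.6599, which rounds to 0.660.

0.660


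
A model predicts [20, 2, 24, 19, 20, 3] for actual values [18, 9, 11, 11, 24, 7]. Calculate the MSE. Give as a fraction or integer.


MSE = (1/6) * ((18-20)^2=4 + (9-2)^2=49 + (11-24)^2=169 + (11-19)^2=64 + (24-20)^2=16 + (7-3)^2=16). Sum = 318. MSE = 53.

53


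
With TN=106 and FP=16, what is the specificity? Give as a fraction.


Specificity = TN / (TN + FP) = 106 / 122 = 53/61.

53/61


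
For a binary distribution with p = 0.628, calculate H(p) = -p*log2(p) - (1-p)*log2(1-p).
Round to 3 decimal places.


H = -0.628*log2(0.628) - 0.372*log2(0.372) = 0.952.

0.952


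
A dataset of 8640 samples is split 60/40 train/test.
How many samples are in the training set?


Test set = 8640 * 40% = 3456. Training set = 8640 - 3456 = 5184.

5184


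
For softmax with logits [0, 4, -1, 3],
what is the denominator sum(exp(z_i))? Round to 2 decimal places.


Denom = e^0=1.0000 + e^4=54.5982 + e^-1=0.3679 + e^3=20.0855. Sum = 76.0516, which rounds to 76.05.

76.05


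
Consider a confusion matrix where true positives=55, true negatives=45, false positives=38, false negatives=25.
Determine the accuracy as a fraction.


Accuracy = (TP + TN) / (TP + TN + FP + FN) = (55 + 45) / 163 = 100/163.

100/163


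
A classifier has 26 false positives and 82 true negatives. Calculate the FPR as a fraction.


FPR = FP / (FP + TN) = 26 / 108 = 13/54.

13/54


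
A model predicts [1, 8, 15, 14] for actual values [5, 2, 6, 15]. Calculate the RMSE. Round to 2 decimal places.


MSE = 33.5000. RMSE = sqrt(33.5000) = 5.79.

5.79


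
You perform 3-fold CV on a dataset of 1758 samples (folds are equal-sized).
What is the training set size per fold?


Each validation fold has 1758/3 = 586 samples. Training set = 1758 - 586 = 1172.

1172


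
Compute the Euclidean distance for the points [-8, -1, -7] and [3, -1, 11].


d = sqrt(sum of squared differences). (-8-3)^2=121, (-1--1)^2=0, (-7-11)^2=324. Sum = 445.

sqrt(445)


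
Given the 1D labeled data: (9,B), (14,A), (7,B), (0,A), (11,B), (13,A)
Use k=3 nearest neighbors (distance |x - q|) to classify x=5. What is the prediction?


Distances: |9-5|=4, |14-5|=9, |7-5|=2, |0-5|=5, |11-5|=6, |13-5|=8. 3 nearest: (7,B), (9,B), (0,A). Counts: {'B': 2, 'A': 1}. Majority class: B.

B


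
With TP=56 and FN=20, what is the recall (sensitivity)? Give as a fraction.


Recall = TP / (TP + FN) = 56 / 76 = 14/19.

14/19


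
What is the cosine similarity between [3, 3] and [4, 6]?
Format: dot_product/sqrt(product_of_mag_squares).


dot = 30. |a|^2 = 18, |b|^2 = 52. cos = 30/sqrt(936).

30/sqrt(936)


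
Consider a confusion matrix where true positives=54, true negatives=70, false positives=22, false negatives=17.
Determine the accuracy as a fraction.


Accuracy = (TP + TN) / (TP + TN + FP + FN) = (54 + 70) / 163 = 124/163.

124/163


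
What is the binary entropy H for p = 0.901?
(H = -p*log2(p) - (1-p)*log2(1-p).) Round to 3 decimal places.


H = -0.901*log2(0.901) - 0.099*log2(0.099) = 0.466.

0.466


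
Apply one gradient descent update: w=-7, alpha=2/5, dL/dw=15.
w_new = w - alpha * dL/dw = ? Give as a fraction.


w_new = -7 - 2/5 * 15 = -7 - 6 = -13.

-13


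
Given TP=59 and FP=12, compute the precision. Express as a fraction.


Precision = TP / (TP + FP) = 59 / 71 = 59/71.

59/71


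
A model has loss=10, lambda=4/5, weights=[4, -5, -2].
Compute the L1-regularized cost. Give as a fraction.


L1 norm = sum(|w|) = 11. J = 10 + 4/5 * 11 = 94/5.

94/5


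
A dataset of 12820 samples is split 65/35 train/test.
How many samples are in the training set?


Test set = 12820 * 35% = 4487. Training set = 12820 - 4487 = 8333.

8333


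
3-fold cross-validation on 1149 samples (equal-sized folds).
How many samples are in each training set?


Each validation fold has 1149/3 = 383 samples. Training set = 1149 - 383 = 766.

766


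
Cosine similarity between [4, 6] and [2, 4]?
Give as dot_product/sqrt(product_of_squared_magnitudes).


dot = 32. |a|^2 = 52, |b|^2 = 20. cos = 32/sqrt(1040).

32/sqrt(1040)


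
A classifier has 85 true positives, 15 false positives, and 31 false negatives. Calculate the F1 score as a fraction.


Precision = 85/100 = 17/20. Recall = 85/116 = 85/116. F1 = 2*P*R/(P+R) = 85/108.

85/108


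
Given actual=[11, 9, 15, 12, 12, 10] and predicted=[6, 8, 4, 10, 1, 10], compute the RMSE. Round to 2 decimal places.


MSE = 45.3333. RMSE = sqrt(45.3333) = 6.73.

6.73


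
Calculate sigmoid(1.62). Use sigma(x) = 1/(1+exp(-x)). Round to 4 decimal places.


sigma(1.62) = 1/(1+e^(-1.62)) = 1/(1+0.197899) = 1/1.197899 = 0.8348.

0.8348


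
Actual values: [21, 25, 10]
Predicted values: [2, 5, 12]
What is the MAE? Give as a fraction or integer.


MAE = (1/3) * (|21-2|=19 + |25-5|=20 + |10-12|=2). Sum = 41. MAE = 41/3.

41/3


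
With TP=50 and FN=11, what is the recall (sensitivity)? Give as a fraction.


Recall = TP / (TP + FN) = 50 / 61 = 50/61.

50/61


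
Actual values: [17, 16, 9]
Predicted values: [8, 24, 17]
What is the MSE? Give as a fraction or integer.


MSE = (1/3) * ((17-8)^2=81 + (16-24)^2=64 + (9-17)^2=64). Sum = 209. MSE = 209/3.

209/3


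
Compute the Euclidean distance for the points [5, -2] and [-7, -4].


d = sqrt(sum of squared differences). (5--7)^2=144, (-2--4)^2=4. Sum = 148.

sqrt(148)


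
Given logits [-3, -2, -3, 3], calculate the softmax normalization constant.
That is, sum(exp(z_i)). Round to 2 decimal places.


Denom = e^-3=0.0498 + e^-2=0.1353 + e^-3=0.0498 + e^3=20.0855. Sum = 20.3204, which rounds to 20.32.

20.32


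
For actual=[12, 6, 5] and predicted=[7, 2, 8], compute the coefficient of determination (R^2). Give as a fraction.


Mean(y) = 23/3. SS_res = 50. SS_tot = 86/3. R^2 = 1 - 50/(86/3) = -32/43.

-32/43


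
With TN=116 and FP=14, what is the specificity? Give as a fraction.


Specificity = TN / (TN + FP) = 116 / 130 = 58/65.

58/65


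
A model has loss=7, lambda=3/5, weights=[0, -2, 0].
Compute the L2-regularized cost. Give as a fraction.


L2 sq norm = sum(w^2) = 4. J = 7 + 3/5 * 4 = 47/5.

47/5


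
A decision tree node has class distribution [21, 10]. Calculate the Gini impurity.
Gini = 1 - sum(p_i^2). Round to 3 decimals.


Total = 31. Proportions: 21/31, 10/31. sum(p_i^2) = 0.5630. Gini = 1 - 0.5630 = 0.4370, which rounds to 0.437.

0.437


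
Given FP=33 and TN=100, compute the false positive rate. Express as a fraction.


FPR = FP / (FP + TN) = 33 / 133 = 33/133.

33/133


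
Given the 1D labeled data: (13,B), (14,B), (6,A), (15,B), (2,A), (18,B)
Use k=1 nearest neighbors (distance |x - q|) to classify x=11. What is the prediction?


Distances: |13-11|=2, |14-11|=3, |6-11|=5, |15-11|=4, |2-11|=9, |18-11|=7. 1 nearest: (13,B). Counts: {'B': 1}. Majority class: B.

B


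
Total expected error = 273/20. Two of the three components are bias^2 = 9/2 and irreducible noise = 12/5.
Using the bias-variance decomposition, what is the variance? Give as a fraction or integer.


Total error = bias^2 + variance + irreducible noise. So variance = 273/20 - 9/2 - 12/5 = 27/4.

27/4


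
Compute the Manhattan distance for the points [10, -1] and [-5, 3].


d = sum of absolute differences: |10--5|=15 + |-1-3|=4 = 19.

19


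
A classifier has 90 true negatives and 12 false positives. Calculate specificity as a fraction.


Specificity = TN / (TN + FP) = 90 / 102 = 15/17.

15/17


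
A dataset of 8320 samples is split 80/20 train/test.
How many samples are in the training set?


Test set = 8320 * 20% = 1664. Training set = 8320 - 1664 = 6656.

6656


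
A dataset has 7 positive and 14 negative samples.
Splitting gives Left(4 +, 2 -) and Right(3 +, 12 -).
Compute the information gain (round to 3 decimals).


H(parent) = 0.9183. H(left) = 0.9183, H(right) = 0.7219. Weighted = (6/21)*0.9183 + (15/21)*0.7219 = 0.7780. IG = 0.9183 - 0.7780 = 0.1403, which rounds to 0.140.

0.140


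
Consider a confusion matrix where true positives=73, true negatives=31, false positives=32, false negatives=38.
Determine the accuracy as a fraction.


Accuracy = (TP + TN) / (TP + TN + FP + FN) = (73 + 31) / 174 = 52/87.

52/87


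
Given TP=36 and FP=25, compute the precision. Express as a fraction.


Precision = TP / (TP + FP) = 36 / 61 = 36/61.

36/61


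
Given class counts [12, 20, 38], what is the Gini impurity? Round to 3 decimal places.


Total = 70. Proportions: 12/70, 20/70, 38/70. sum(p_i^2) = 0.4057. Gini = 1 - 0.4057 = 0.5943, which rounds to 0.594.

0.594


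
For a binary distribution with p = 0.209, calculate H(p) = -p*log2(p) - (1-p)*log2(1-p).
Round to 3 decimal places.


H = -0.209*log2(0.209) - 0.791*log2(0.791) = 0.740.

0.740


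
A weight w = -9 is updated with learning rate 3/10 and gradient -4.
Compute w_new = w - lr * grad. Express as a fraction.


w_new = -9 - 3/10 * -4 = -9 - -6/5 = -39/5.

-39/5


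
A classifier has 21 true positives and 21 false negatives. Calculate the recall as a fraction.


Recall = TP / (TP + FN) = 21 / 42 = 1/2.

1/2


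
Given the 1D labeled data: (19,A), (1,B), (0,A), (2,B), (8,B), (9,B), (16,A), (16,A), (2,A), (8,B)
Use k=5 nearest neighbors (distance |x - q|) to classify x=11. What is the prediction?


Distances: |19-11|=8, |1-11|=10, |0-11|=11, |2-11|=9, |8-11|=3, |9-11|=2, |16-11|=5, |16-11|=5, |2-11|=9, |8-11|=3. 5 nearest: (9,B), (8,B), (8,B), (16,A), (16,A). Counts: {'B': 3, 'A': 2}. Majority class: B.

B


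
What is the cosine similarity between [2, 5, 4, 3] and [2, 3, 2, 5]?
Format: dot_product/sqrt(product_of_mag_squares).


dot = 42. |a|^2 = 54, |b|^2 = 42. cos = 42/sqrt(2268).

42/sqrt(2268)


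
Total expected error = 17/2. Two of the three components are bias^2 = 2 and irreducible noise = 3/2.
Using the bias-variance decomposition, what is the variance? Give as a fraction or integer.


Total error = bias^2 + variance + irreducible noise. So variance = 17/2 - 2 - 3/2 = 5.

5


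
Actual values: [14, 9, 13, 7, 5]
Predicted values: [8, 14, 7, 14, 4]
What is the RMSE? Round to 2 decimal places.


MSE = 29.4000. RMSE = sqrt(29.4000) = 5.42.

5.42


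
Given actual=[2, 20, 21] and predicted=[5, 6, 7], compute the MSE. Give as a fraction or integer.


MSE = (1/3) * ((2-5)^2=9 + (20-6)^2=196 + (21-7)^2=196). Sum = 401. MSE = 401/3.

401/3


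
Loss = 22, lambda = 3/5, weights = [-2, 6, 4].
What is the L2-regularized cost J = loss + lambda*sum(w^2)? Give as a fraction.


L2 sq norm = sum(w^2) = 56. J = 22 + 3/5 * 56 = 278/5.

278/5


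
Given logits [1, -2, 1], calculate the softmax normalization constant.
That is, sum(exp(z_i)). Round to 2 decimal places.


Denom = e^1=2.7183 + e^-2=0.1353 + e^1=2.7183. Sum = 5.5719, which rounds to 5.57.

5.57


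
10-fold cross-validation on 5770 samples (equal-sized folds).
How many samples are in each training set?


Each validation fold has 5770/10 = 577 samples. Training set = 5770 - 577 = 5193.

5193


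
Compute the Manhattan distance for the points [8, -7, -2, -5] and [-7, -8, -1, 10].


d = sum of absolute differences: |8--7|=15 + |-7--8|=1 + |-2--1|=1 + |-5-10|=15 = 32.

32


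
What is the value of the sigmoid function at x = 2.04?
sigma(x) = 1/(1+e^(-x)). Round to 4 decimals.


sigma(2.04) = 1/(1+e^(-2.04)) = 1/(1+0.130029) = 1/1.130029 = 0.8849.

0.8849


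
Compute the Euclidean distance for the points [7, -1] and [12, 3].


d = sqrt(sum of squared differences). (7-12)^2=25, (-1-3)^2=16. Sum = 41.

sqrt(41)


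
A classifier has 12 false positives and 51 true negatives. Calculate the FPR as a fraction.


FPR = FP / (FP + TN) = 12 / 63 = 4/21.

4/21


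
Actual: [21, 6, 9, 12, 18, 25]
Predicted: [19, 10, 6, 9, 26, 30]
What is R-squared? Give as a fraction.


Mean(y) = 91/6. SS_res = 127. SS_tot = 1625/6. R^2 = 1 - 127/(1625/6) = 863/1625.

863/1625


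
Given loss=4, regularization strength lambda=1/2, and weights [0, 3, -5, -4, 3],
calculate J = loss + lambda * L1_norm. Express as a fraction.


L1 norm = sum(|w|) = 15. J = 4 + 1/2 * 15 = 23/2.

23/2


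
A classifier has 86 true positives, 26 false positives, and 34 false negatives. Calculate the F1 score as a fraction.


Precision = 86/112 = 43/56. Recall = 86/120 = 43/60. F1 = 2*P*R/(P+R) = 43/58.

43/58


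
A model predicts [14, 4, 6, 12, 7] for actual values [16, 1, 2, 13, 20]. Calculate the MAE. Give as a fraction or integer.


MAE = (1/5) * (|16-14|=2 + |1-4|=3 + |2-6|=4 + |13-12|=1 + |20-7|=13). Sum = 23. MAE = 23/5.

23/5


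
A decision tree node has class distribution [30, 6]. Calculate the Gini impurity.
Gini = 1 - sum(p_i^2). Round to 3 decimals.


Total = 36. Proportions: 30/36, 6/36. sum(p_i^2) = 0.7222. Gini = 1 - 0.7222 = 0.2778, which rounds to 0.278.

0.278


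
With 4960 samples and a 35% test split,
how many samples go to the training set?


Test set = 4960 * 35% = 1736. Training set = 4960 - 1736 = 3224.

3224


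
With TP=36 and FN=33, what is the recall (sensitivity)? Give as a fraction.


Recall = TP / (TP + FN) = 36 / 69 = 12/23.

12/23


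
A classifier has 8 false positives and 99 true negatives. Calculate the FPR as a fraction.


FPR = FP / (FP + TN) = 8 / 107 = 8/107.

8/107


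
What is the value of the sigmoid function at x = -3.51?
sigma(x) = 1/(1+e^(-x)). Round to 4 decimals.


sigma(-3.51) = 1/(1+e^(3.51)) = 1/(1+33.448268) = 1/34.448268 = 0.0290.

0.0290


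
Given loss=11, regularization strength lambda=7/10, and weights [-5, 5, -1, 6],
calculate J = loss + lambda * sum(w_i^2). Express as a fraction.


L2 sq norm = sum(w^2) = 87. J = 11 + 7/10 * 87 = 719/10.

719/10


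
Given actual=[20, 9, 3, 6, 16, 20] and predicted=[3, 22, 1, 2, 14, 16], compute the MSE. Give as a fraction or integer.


MSE = (1/6) * ((20-3)^2=289 + (9-22)^2=169 + (3-1)^2=4 + (6-2)^2=16 + (16-14)^2=4 + (20-16)^2=16). Sum = 498. MSE = 83.

83


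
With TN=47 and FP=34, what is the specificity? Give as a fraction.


Specificity = TN / (TN + FP) = 47 / 81 = 47/81.

47/81


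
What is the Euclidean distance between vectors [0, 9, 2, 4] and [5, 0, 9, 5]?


d = sqrt(sum of squared differences). (0-5)^2=25, (9-0)^2=81, (2-9)^2=49, (4-5)^2=1. Sum = 156.

sqrt(156)


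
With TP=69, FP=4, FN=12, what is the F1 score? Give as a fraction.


Precision = 69/73 = 69/73. Recall = 69/81 = 23/27. F1 = 2*P*R/(P+R) = 69/77.

69/77


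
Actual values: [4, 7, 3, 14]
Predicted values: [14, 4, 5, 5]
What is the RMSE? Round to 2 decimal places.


MSE = 48.5000. RMSE = sqrt(48.5000) = 6.96.

6.96


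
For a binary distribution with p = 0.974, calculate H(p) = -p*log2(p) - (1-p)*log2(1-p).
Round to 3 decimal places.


H = -0.974*log2(0.974) - 0.026*log2(0.026) = 0.174.

0.174


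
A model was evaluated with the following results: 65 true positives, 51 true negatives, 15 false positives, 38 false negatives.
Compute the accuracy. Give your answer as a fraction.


Accuracy = (TP + TN) / (TP + TN + FP + FN) = (65 + 51) / 169 = 116/169.

116/169


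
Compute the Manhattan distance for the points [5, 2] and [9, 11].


d = sum of absolute differences: |5-9|=4 + |2-11|=9 = 13.

13


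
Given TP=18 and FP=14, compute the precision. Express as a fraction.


Precision = TP / (TP + FP) = 18 / 32 = 9/16.

9/16


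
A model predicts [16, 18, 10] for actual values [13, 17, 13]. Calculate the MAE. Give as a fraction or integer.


MAE = (1/3) * (|13-16|=3 + |17-18|=1 + |13-10|=3). Sum = 7. MAE = 7/3.

7/3


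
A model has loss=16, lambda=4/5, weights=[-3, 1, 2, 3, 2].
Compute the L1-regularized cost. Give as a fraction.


L1 norm = sum(|w|) = 11. J = 16 + 4/5 * 11 = 124/5.

124/5


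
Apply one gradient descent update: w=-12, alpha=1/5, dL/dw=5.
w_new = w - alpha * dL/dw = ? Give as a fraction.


w_new = -12 - 1/5 * 5 = -12 - 1 = -13.

-13


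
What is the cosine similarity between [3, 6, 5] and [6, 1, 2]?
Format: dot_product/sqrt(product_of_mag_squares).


dot = 34. |a|^2 = 70, |b|^2 = 41. cos = 34/sqrt(2870).

34/sqrt(2870)


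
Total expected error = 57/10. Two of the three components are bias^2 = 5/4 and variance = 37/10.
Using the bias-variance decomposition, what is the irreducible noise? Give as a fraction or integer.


Total error = bias^2 + variance + irreducible noise. So irreducible noise = 57/10 - 5/4 - 37/10 = 3/4.

3/4


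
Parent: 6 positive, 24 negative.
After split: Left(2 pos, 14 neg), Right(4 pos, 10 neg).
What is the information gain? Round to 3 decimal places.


H(parent) = 0.7219. H(left) = 0.5436, H(right) = 0.8631. Weighted = (16/30)*0.5436 + (14/30)*0.8631 = 0.6927. IG = 0.7219 - 0.6927 = 0.0292, which rounds to 0.029.

0.029


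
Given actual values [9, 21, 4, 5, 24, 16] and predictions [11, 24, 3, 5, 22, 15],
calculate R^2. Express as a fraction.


Mean(y) = 79/6. SS_res = 19. SS_tot = 2129/6. R^2 = 1 - 19/(2129/6) = 2015/2129.

2015/2129


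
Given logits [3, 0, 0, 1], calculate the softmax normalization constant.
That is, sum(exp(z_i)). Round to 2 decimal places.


Denom = e^3=20.0855 + e^0=1.0000 + e^0=1.0000 + e^1=2.7183. Sum = 24.8038, which rounds to 24.80.

24.80


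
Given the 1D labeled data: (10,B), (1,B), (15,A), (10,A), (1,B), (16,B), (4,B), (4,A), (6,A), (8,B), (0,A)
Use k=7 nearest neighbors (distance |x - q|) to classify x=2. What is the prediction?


Distances: |10-2|=8, |1-2|=1, |15-2|=13, |10-2|=8, |1-2|=1, |16-2|=14, |4-2|=2, |4-2|=2, |6-2|=4, |8-2|=6, |0-2|=2. 7 nearest: (1,B), (1,B), (4,A), (0,A), (4,B), (6,A), (8,B). Counts: {'B': 4, 'A': 3}. Majority class: B.

B


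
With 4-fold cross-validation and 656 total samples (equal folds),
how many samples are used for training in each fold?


Each validation fold has 656/4 = 164 samples. Training set = 656 - 164 = 492.

492


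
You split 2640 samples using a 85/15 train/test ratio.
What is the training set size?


Test set = 2640 * 15% = 396. Training set = 2640 - 396 = 2244.

2244


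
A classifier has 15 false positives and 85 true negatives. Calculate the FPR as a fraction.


FPR = FP / (FP + TN) = 15 / 100 = 3/20.

3/20


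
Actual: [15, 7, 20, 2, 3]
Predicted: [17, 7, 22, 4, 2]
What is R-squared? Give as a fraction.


Mean(y) = 47/5. SS_res = 13. SS_tot = 1226/5. R^2 = 1 - 13/(1226/5) = 1161/1226.

1161/1226


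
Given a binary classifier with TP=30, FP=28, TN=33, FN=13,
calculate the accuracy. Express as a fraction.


Accuracy = (TP + TN) / (TP + TN + FP + FN) = (30 + 33) / 104 = 63/104.

63/104


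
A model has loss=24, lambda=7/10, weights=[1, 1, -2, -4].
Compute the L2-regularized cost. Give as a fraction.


L2 sq norm = sum(w^2) = 22. J = 24 + 7/10 * 22 = 197/5.

197/5


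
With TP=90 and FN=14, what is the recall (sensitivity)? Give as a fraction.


Recall = TP / (TP + FN) = 90 / 104 = 45/52.

45/52


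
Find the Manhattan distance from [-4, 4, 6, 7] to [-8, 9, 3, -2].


d = sum of absolute differences: |-4--8|=4 + |4-9|=5 + |6-3|=3 + |7--2|=9 = 21.

21


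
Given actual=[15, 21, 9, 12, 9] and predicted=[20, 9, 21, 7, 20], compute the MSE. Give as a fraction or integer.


MSE = (1/5) * ((15-20)^2=25 + (21-9)^2=144 + (9-21)^2=144 + (12-7)^2=25 + (9-20)^2=121). Sum = 459. MSE = 459/5.

459/5


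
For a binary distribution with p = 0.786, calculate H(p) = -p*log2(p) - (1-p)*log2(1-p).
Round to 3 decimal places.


H = -0.786*log2(0.786) - 0.214*log2(0.214) = 0.749.

0.749


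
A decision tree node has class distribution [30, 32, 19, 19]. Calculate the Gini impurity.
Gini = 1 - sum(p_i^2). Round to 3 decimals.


Total = 100. Proportions: 30/100, 32/100, 19/100, 19/100. sum(p_i^2) = 0.2646. Gini = 1 - 0.2646 = 0.7354, which rounds to 0.735.

0.735


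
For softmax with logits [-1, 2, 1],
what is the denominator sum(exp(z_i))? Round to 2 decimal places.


Denom = e^-1=0.3679 + e^2=7.3891 + e^1=2.7183. Sum = 10.4753, which rounds to 10.48.

10.48


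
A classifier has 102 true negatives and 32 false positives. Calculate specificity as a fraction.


Specificity = TN / (TN + FP) = 102 / 134 = 51/67.

51/67


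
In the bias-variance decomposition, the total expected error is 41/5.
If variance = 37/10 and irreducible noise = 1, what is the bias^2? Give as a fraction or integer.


Total error = bias^2 + variance + irreducible noise. So bias^2 = 41/5 - 37/10 - 1 = 7/2.

7/2


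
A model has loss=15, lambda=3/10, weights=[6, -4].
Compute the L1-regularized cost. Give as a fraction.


L1 norm = sum(|w|) = 10. J = 15 + 3/10 * 10 = 18.

18


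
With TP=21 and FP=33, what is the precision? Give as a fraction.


Precision = TP / (TP + FP) = 21 / 54 = 7/18.

7/18


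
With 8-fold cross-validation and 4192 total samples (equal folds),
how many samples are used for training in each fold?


Each validation fold has 4192/8 = 524 samples. Training set = 4192 - 524 = 3668.

3668


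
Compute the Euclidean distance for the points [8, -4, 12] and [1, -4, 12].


d = sqrt(sum of squared differences). (8-1)^2=49, (-4--4)^2=0, (12-12)^2=0. Sum = 49.

7


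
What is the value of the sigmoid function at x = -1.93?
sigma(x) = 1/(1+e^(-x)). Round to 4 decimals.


sigma(-1.93) = 1/(1+e^(1.93)) = 1/(1+6.889510) = 1/7.889510 = 0.1268.

0.1268


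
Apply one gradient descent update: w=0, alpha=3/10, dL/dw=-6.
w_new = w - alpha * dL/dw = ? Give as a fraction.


w_new = 0 - 3/10 * -6 = 0 - -9/5 = 9/5.

9/5


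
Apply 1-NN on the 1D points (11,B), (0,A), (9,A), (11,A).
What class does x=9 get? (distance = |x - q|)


Distances: |11-9|=2, |0-9|=9, |9-9|=0, |11-9|=2. 1 nearest: (9,A). Counts: {'A': 1}. Majority class: A.

A


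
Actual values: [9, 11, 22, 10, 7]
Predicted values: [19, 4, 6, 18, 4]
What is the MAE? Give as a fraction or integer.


MAE = (1/5) * (|9-19|=10 + |11-4|=7 + |22-6|=16 + |10-18|=8 + |7-4|=3). Sum = 44. MAE = 44/5.

44/5


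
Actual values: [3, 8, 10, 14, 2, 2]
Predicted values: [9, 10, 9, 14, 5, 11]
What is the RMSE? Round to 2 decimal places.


MSE = 21.8333. RMSE = sqrt(21.8333) = 4.67.

4.67


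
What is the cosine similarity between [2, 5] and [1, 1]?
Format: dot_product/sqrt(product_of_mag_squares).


dot = 7. |a|^2 = 29, |b|^2 = 2. cos = 7/sqrt(58).

7/sqrt(58)


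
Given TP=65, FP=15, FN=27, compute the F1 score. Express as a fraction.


Precision = 65/80 = 13/16. Recall = 65/92 = 65/92. F1 = 2*P*R/(P+R) = 65/86.

65/86


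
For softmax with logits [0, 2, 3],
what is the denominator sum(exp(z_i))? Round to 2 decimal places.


Denom = e^0=1.0000 + e^2=7.3891 + e^3=20.0855. Sum = 28.4746, which rounds to 28.47.

28.47


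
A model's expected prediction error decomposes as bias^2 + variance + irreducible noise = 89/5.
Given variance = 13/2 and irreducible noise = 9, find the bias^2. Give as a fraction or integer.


Total error = bias^2 + variance + irreducible noise. So bias^2 = 89/5 - 13/2 - 9 = 23/10.

23/10


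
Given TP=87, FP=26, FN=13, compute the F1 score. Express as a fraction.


Precision = 87/113 = 87/113. Recall = 87/100 = 87/100. F1 = 2*P*R/(P+R) = 58/71.

58/71


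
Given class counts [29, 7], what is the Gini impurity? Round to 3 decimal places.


Total = 36. Proportions: 29/36, 7/36. sum(p_i^2) = 0.6867. Gini = 1 - 0.6867 = 0.3133, which rounds to 0.313.

0.313


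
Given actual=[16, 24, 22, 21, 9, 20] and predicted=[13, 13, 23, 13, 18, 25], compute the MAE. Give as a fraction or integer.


MAE = (1/6) * (|16-13|=3 + |24-13|=11 + |22-23|=1 + |21-13|=8 + |9-18|=9 + |20-25|=5). Sum = 37. MAE = 37/6.

37/6


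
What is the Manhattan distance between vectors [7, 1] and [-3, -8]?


d = sum of absolute differences: |7--3|=10 + |1--8|=9 = 19.

19


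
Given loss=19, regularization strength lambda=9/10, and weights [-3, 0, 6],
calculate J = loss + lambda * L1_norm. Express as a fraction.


L1 norm = sum(|w|) = 9. J = 19 + 9/10 * 9 = 271/10.

271/10
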